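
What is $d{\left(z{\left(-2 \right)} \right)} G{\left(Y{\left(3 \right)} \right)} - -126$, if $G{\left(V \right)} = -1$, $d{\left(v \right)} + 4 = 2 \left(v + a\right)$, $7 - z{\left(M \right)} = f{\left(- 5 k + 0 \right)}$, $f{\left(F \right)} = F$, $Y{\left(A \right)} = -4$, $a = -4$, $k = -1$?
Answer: $134$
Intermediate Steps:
$z{\left(M \right)} = 2$ ($z{\left(M \right)} = 7 - \left(\left(-5\right) \left(-1\right) + 0\right) = 7 - \left(5 + 0\right) = 7 - 5 = 2$)
$d{\left(v \right)} = -12 + 2 v$ ($d{\left(v \right)} = -4 + 2 \left(v - 4\right) = -4 + 2 \left(-4 + v\right) = -4 + \left(-8 + 2 v\right) = -12 + 2 v$)
$d{\left(z{\left(-2 \right)} \right)} G{\left(Y{\left(3 \right)} \right)} - -126 = \left(-12 + 2 \cdot 2\right) \left(-1\right) - -126 = \left(-12 + 4\right) \left(-1\right) + 126 = \left(-8\right) \left(-1\right) + 126 = 8 + 126 = 134$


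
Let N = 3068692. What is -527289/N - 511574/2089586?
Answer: -1335839376781/3206147920756 ≈ -0.41665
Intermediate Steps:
-527289/N - 511574/2089586 = -527289/3068692 - 511574/2089586 = -527289*1/3068692 - 511574*1/2089586 = -527289/3068692 - 255787/1044793 = -1335839376781/3206147920756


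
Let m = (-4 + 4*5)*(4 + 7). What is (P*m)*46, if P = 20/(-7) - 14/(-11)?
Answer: -89792/7 ≈ -12827.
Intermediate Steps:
P = -122/77 (P = 20*(-⅐) - 14*(-1/11) = -20/7 + 14/11 = -122/77 ≈ -1.5844)
m = 176 (m = (-4 + 20)*11 = 16*11 = 176)
(P*m)*46 = -122/77*176*46 = -1952/7*46 = -89792/7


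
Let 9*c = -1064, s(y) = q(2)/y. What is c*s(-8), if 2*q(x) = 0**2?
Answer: 0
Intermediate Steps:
q(x) = 0 (q(x) = (1/2)*0**2 = (1/2)*0 = 0)
s(y) = 0 (s(y) = 0/y = 0)
c = -1064/9 (c = (1/9)*(-1064) = -1064/9 ≈ -118.22)
c*s(-8) = -1064/9*0 = 0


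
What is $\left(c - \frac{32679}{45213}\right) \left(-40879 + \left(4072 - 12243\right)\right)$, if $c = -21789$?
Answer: $\frac{16107672333600}{15071} \approx 1.0688 \cdot 10^{9}$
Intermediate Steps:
$\left(c - \frac{32679}{45213}\right) \left(-40879 + \left(4072 - 12243\right)\right) = \left(-21789 - \frac{32679}{45213}\right) \left(-40879 + \left(4072 - 12243\right)\right) = \left(-21789 - \frac{10893}{15071}\right) \left(-40879 - 8171\right) = \left(-21789 - \frac{10893}{15071}\right) \left(-49050\right) = \left(- \frac{328392912}{15071}\right) \left(-49050\right) = \frac{16107672333600}{15071}$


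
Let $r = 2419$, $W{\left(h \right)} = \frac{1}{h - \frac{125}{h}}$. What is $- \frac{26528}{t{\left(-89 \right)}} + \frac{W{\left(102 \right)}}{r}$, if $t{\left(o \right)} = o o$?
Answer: $- \frac{659615285786}{196954880821} \approx -3.3491$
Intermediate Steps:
$t{\left(o \right)} = o^{2}$
$- \frac{26528}{t{\left(-89 \right)}} + \frac{W{\left(102 \right)}}{r} = - \frac{26528}{\left(-89\right)^{2}} + \frac{102 \frac{1}{-125 + 102^{2}}}{2419} = - \frac{26528}{7921} + \frac{102}{-125 + 10404} \cdot \frac{1}{2419} = \left(-26528\right) \frac{1}{7921} + \frac{102}{10279} \cdot \frac{1}{2419} = - \frac{26528}{7921} + 102 \cdot \frac{1}{10279} \cdot \frac{1}{2419} = - \frac{26528}{7921} + \frac{102}{10279} \cdot \frac{1}{2419} = - \frac{26528}{7921} + \frac{102}{24864901} = - \frac{659615285786}{196954880821}$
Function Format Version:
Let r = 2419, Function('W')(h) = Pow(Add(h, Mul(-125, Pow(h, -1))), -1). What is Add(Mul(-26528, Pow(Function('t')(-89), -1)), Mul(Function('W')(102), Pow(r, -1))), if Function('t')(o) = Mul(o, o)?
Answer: Rational(-659615285786, 196954880821) ≈ -3.3491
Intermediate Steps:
Function('t')(o) = Pow(o, 2)
Add(Mul(-26528, Pow(Function('t')(-89), -1)), Mul(Function('W')(102), Pow(r, -1))) = Add(Mul(-26528, Pow(Pow(-89, 2), -1)), Mul(Mul(102, Pow(Add(-125, Pow(102, 2)), -1)), Pow(2419, -1))) = Add(Mul(-26528, Pow(7921, -1)), Mul(Mul(102, Pow(Add(-125, 10404), -1)), Rational(1, 2419))) = Add(Mul(-26528, Rational(1, 7921)), Mul(Mul(102, Pow(10279, -1)), Rational(1, 2419))) = Add(Rational(-26528, 7921), Mul(Mul(102, Rational(1, 10279)), Rational(1, 2419))) = Add(Rational(-26528, 7921), Mul(Rational(102, 10279), Rational(1, 2419))) = Add(Rational(-26528, 7921), Rational(102, 24864901)) = Rational(-659615285786, 196954880821)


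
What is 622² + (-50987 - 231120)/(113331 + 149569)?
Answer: 101711521493/262900 ≈ 3.8688e+5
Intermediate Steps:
622² + (-50987 - 231120)/(113331 + 149569) = 386884 - 282107/262900 = 101711521493/262900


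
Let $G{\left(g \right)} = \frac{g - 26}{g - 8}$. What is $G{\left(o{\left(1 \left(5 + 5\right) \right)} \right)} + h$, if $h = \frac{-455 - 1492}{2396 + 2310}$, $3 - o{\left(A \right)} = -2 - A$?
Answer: $- \frac{65395}{32942} \approx -1.9852$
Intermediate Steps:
$o{\left(A \right)} = 5 + A$ ($o{\left(A \right)} = 3 - \left(-2 - A\right) = 3 + \left(2 + A\right) = 5 + A$)
$G{\left(g \right)} = \frac{-26 + g}{-8 + g}$
$h = - \frac{1947}{4706} \approx -0.41373$
$G{\left(o{\left(1 \left(5 + 5\right) \right)} \right)} + h = \frac{-26 + \left(5 + 1 \left(5 + 5\right)\right)}{-8 + \left(5 + 1 \left(5 + 5\right)\right)} - \frac{1947}{4706} = \frac{-26 + \left(5 + 1 \cdot 10\right)}{-8 + \left(5 + 1 \cdot 10\right)} - \frac{1947}{4706} = \frac{-26 + \left(5 + 10\right)}{-8 + \left(5 + 10\right)} - \frac{1947}{4706} = \frac{-26 + 15}{-8 + 15} - \frac{1947}{4706} = \frac{1}{7} \left(-11\right) - \frac{1947}{4706} = - \frac{11}{7} - \frac{1947}{4706} = - \frac{65395}{32942}$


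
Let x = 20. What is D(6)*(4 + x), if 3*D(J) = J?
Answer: 48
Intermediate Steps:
D(J) = J/3
D(6)*(4 + x) = ((1/3)*6)*(4 + 20) = 2*24 = 48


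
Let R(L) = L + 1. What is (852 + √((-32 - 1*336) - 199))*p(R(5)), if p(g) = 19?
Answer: 16188 + 171*I*√7 ≈ 16188.0 + 452.42*I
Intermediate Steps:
R(L) = 1 + L
(852 + √((-32 - 1*336) - 199))*p(R(5)) = (852 + √((-32 - 1*336) - 199))*19 = (852 + √((-32 - 336) - 199))*19 = (852 + √(-368 - 199))*19 = (852 + √(-567))*19 = (852 + 9*I*√7)*19 = 16188 + 171*I*√7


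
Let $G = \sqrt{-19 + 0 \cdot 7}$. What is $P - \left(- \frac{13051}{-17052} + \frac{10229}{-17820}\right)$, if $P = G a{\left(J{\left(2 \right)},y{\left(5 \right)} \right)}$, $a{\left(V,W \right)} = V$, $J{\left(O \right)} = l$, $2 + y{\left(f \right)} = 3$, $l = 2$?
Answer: $- \frac{2422663}{12661110} + 2 i \sqrt{19} \approx -0.19135 + 8.7178 i$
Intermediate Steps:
$y{\left(f \right)} = 1$ ($y{\left(f \right)} = -2 + 3 = 1$)
$J{\left(O \right)} = 2$
$G = i \sqrt{19}$ ($G = \sqrt{-19 + 0} = \sqrt{-19} = i \sqrt{19} \approx 4.3589 i$)
$P = 2 i \sqrt{19}$ ($P = i \sqrt{19} \cdot 2 = 2 i \sqrt{19} \approx 8.7178 i$)
$P - \left(- \frac{13051}{-17052} + \frac{10229}{-17820}\right) = 2 i \sqrt{19} - \left(- \frac{13051}{-17052} + \frac{10229}{-17820}\right) = 2 i \sqrt{19} - \left(\left(-13051\right) \left(- \frac{1}{17052}\right) + 10229 \left(- \frac{1}{17820}\right)\right) = 2 i \sqrt{19} - \left(\frac{13051}{17052} - \frac{10229}{17820}\right) = 2 i \sqrt{19} - \frac{2422663}{12661110} = - \frac{2422663}{12661110} + 2 i \sqrt{19}$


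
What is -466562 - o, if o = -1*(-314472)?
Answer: -781034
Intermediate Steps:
o = 314472
-466562 - o = -466562 - 1*314472 = -466562 - 314472 = -781034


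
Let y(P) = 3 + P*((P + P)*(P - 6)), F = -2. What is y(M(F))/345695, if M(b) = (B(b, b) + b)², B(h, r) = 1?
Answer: -1/49385 ≈ -2.0249e-5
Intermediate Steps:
M(b) = (1 + b)²
y(P) = 3 + 2*P²*(-6 + P) (y(P) = 3 + P*((2*P)*(-6 + P)) = 3 + P*(2*P*(-6 + P)) = 3 + 2*P²*(-6 + P))
y(M(F))/345695 = (3 - 12*(1 - 2)⁴ + 2*((1 - 2)²)³)/345695 = (3 - 12*((-1)²)² + 2*((-1)²)³)*(1/345695) = (3 - 12*1² + 2*1³)*(1/345695) = (3 - 12*1 + 2*1)*(1/345695) = (3 - 12 + 2)*(1/345695) = -7*1/345695 = -1/49385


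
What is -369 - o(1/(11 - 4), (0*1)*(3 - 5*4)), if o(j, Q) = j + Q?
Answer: -2584/7 ≈ -369.14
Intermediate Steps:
o(j, Q) = Q + j
-369 - o(1/(11 - 4), (0*1)*(3 - 5*4)) = -369 - ((0*1)*(3 - 5*4) + 1/(11 - 4)) = -369 - (0*(3 - 20) + 1/7) = -369 - (0*(-17) + ⅐) = -369 - (0 + ⅐) = -369 - 1*⅐ = -369 - ⅐ = -2584/7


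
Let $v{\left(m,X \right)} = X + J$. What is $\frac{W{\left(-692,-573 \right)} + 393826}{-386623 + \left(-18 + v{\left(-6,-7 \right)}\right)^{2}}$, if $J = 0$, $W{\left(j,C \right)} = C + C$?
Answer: $- \frac{196340}{192999} \approx -1.0173$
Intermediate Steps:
$W{\left(j,C \right)} = 2 C$
$v{\left(m,X \right)} = X$ ($v{\left(m,X \right)} = X + 0 = X$)
$\frac{W{\left(-692,-573 \right)} + 393826}{-386623 + \left(-18 + v{\left(-6,-7 \right)}\right)^{2}} = \frac{2 \left(-573\right) + 393826}{-386623 + \left(-18 - 7\right)^{2}} = \frac{-1146 + 393826}{-386623 + \left(-25\right)^{2}} = \frac{392680}{-386623 + 625} = \frac{392680}{-385998} = 392680 \left(- \frac{1}{385998}\right) = - \frac{196340}{192999}$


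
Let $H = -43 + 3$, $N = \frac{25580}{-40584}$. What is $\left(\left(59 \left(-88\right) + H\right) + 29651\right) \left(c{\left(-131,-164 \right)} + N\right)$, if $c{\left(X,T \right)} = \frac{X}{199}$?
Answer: $- \frac{63531669289}{2019054} \approx -31466.0$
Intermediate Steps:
$c{\left(X,T \right)} = \frac{X}{199}$ ($c{\left(X,T \right)} = X \frac{1}{199} = \frac{X}{199}$)
$N = - \frac{6395}{10146}$ ($N = 25580 \left(- \frac{1}{40584}\right) = - \frac{6395}{10146} \approx -0.6303$)
$H = -40$
$\left(\left(59 \left(-88\right) + H\right) + 29651\right) \left(c{\left(-131,-164 \right)} + N\right) = \left(\left(59 \left(-88\right) - 40\right) + 29651\right) \left(\frac{1}{199} \left(-131\right) - \frac{6395}{10146}\right) = \left(\left(-5192 - 40\right) + 29651\right) \left(- \frac{131}{199} - \frac{6395}{10146}\right) = \left(-5232 + 29651\right) \left(- \frac{2601731}{2019054}\right) = 24419 \left(- \frac{2601731}{2019054}\right) = - \frac{63531669289}{2019054}$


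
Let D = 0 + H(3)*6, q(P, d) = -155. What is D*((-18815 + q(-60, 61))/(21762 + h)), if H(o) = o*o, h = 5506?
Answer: -256095/6817 ≈ -37.567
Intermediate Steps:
H(o) = o**2
D = 54 (D = 0 + 3**2*6 = 0 + 9*6 = 0 + 54 = 54)
D*((-18815 + q(-60, 61))/(21762 + h)) = 54*((-18815 - 155)/(21762 + 5506)) = 54*(-18970/27268) = 54*(-18970*1/27268) = 54*(-9485/13634) = -256095/6817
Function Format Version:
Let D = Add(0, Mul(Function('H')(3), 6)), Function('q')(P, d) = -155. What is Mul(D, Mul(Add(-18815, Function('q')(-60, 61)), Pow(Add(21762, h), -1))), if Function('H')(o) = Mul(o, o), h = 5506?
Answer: Rational(-256095, 6817) ≈ -37.567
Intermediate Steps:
Function('H')(o) = Pow(o, 2)
D = 54 (D = Add(0, Mul(Pow(3, 2), 6)) = Add(0, Mul(9, 6)) = Add(0, 54) = 54)
Mul(D, Mul(Add(-18815, Function('q')(-60, 61)), Pow(Add(21762, h), -1))) = Mul(54, Mul(Add(-18815, -155), Pow(Add(21762, 5506), -1))) = Mul(54, Mul(-18970, Pow(27268, -1))) = Mul(54, Mul(-18970, Rational(1, 27268))) = Mul(54, Rational(-9485, 13634)) = Rational(-256095, 6817)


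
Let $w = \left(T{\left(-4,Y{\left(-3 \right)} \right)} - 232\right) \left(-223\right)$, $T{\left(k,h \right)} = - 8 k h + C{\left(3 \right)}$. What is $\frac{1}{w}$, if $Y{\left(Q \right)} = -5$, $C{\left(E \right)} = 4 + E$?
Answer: $\frac{1}{85855} \approx 1.1648 \cdot 10^{-5}$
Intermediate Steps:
$T{\left(k,h \right)} = 7 - 8 h k$ ($T{\left(k,h \right)} = - 8 k h + \left(4 + 3\right) = - 8 h k + 7 = 7 - 8 h k$)
$w = 85855$ ($w = \left(\left(7 - \left(-40\right) \left(-4\right)\right) - 232\right) \left(-223\right) = \left(\left(7 - 160\right) - 232\right) \left(-223\right) = \left(-153 - 232\right) \left(-223\right) = \left(-385\right) \left(-223\right) = 85855$)
$\frac{1}{w} = \frac{1}{85855}$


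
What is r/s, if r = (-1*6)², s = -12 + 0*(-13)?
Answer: -3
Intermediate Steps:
s = -12 (s = -12 + 0 = -12)
r = 36 (r = (-6)² = 36)
r/s = 36/(-12) = 36*(-1/12) = -3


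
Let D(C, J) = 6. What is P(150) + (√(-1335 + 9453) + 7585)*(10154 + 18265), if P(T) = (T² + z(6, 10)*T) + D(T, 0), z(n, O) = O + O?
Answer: 215583621 + 85257*√902 ≈ 2.1814e+8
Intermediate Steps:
z(n, O) = 2*O
P(T) = 6 + T² + 20*T (P(T) = (T² + (2*10)*T) + 6 = (T² + 20*T) + 6 = 6 + T² + 20*T)
P(150) + (√(-1335 + 9453) + 7585)*(10154 + 18265) = (6 + 150² + 20*150) + (√(-1335 + 9453) + 7585)*(10154 + 18265) = (6 + 22500 + 3000) + (√8118 + 7585)*28419 = 25506 + (3*√902 + 7585)*28419 = 25506 + (7585 + 3*√902)*28419 = 25506 + (215558115 + 85257*√902) = 215583621 + 85257*√902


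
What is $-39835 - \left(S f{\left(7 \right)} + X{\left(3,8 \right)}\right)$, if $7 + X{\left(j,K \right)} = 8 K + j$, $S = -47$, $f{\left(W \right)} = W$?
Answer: $-39566$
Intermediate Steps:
$X{\left(j,K \right)} = -7 + j + 8 K$ ($X{\left(j,K \right)} = -7 + \left(8 K + j\right) = -7 + \left(j + 8 K\right) = -7 + j + 8 K$)
$-39835 - \left(S f{\left(7 \right)} + X{\left(3,8 \right)}\right) = -39835 - \left(\left(-47\right) 7 + \left(-7 + 3 + 8 \cdot 8\right)\right) = -39835 - \left(-329 + \left(-7 + 3 + 64\right)\right) = -39835 - \left(-329 + 60\right) = -39835 - -269 = -39835 + 269 = -39566$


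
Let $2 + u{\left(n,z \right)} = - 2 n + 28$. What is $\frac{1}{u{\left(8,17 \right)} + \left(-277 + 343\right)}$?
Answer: $\frac{1}{76} \approx 0.013158$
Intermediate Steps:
$u{\left(n,z \right)} = 26 - 2 n$ ($u{\left(n,z \right)} = -2 - \left(-28 + 2 n\right) = 26 - 2 n$)
$\frac{1}{u{\left(8,17 \right)} + \left(-277 + 343\right)} = \frac{1}{\left(26 - 16\right) + \left(-277 + 343\right)} = \frac{1}{\left(26 - 16\right) + 66} = \frac{1}{10 + 66} = \frac{1}{76}$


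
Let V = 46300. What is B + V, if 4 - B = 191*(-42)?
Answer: 54326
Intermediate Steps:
B = 8026 (B = 4 - 191*(-42) = 4 - 1*(-8022) = 4 + 8022 = 8026)
B + V = 8026 + 46300 = 54326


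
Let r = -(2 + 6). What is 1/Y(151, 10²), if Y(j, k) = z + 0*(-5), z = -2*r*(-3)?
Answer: -1/48 ≈ -0.020833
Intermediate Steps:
r = -8 (r = -1*8 = -8)
z = -48 (z = -2*(-8)*(-3) = 16*(-3) = -48)
Y(j, k) = -48 (Y(j, k) = -48 + 0*(-5) = -48 + 0 = -48)
1/Y(151, 10²) = 1/(-48) = -1/48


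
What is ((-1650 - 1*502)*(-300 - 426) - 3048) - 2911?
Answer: 1556393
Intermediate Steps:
((-1650 - 1*502)*(-300 - 426) - 3048) - 2911 = ((-1650 - 502)*(-726) - 3048) - 2911 = (-2152*(-726) - 3048) - 2911 = (1562352 - 3048) - 2911 = 1559304 - 2911 = 1556393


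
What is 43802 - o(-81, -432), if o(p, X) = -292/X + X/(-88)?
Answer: 52030141/1188 ≈ 43796.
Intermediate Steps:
o(p, X) = -292/X - X/88 (o(p, X) = -292/X + X*(-1/88) = -292/X - X/88)
43802 - o(-81, -432) = 43802 - (-292/(-432) - 1/88*(-432)) = 43802 - (-292*(-1/432) + 54/11) = 43802 - (73/108 + 54/11) = 43802 - 1*6635/1188 = 43802 - 6635/1188 = 52030141/1188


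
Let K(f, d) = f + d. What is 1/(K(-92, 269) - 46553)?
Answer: -1/46376 ≈ -2.1563e-5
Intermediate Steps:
K(f, d) = d + f
1/(K(-92, 269) - 46553) = 1/((269 - 92) - 46553) = 1/(177 - 46553) = 1/(-46376) = -1/46376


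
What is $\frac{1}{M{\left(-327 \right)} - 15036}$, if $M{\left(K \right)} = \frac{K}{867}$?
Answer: $- \frac{289}{4345513} \approx -6.6505 \cdot 10^{-5}$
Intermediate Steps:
$M{\left(K \right)} = \frac{K}{867}$ ($M{\left(K \right)} = K \frac{1}{867} = \frac{K}{867}$)
$\frac{1}{M{\left(-327 \right)} - 15036} = \frac{1}{\frac{1}{867} \left(-327\right) - 15036} = \frac{1}{- \frac{109}{289} - 15036} = \frac{1}{- \frac{4345513}{289}} = - \frac{289}{4345513}$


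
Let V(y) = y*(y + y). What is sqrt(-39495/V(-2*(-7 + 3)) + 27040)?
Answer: 5*sqrt(273730)/16 ≈ 163.50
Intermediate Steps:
V(y) = 2*y**2 (V(y) = y*(2*y) = 2*y**2)
sqrt(-39495/V(-2*(-7 + 3)) + 27040) = sqrt(-39495*1/(8*(-7 + 3)**2) + 27040) = sqrt(-39495/(2*(-2*(-4))**2) + 27040) = sqrt(-39495/(2*8**2) + 27040) = sqrt(-39495/(2*64) + 27040) = sqrt(-39495/128 + 27040) = sqrt(3421625/128) = 5*sqrt(273730)/16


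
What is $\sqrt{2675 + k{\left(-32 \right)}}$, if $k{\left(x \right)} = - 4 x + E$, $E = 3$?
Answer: $\sqrt{2806} \approx 52.972$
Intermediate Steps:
$k{\left(x \right)} = 3 - 4 x$ ($k{\left(x \right)} = - 4 x + 3 = 3 - 4 x$)
$\sqrt{2675 + k{\left(-32 \right)}} = \sqrt{2675 + \left(3 - -128\right)} = \sqrt{2675 + \left(3 + 128\right)} = \sqrt{2675 + 131} = \sqrt{2806}$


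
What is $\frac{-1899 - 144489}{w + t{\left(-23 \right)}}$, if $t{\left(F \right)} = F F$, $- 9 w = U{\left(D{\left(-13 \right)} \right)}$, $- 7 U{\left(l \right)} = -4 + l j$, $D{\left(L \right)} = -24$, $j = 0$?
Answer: $- \frac{9222444}{33323} \approx -276.76$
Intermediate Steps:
$U{\left(l \right)} = \frac{4}{7}$ ($U{\left(l \right)} = - \frac{-4 + l 0}{7} = - \frac{-4 + 0}{7} = \left(- \frac{1}{7}\right) \left(-4\right) = \frac{4}{7}$)
$w = - \frac{4}{63}$ ($w = \left(- \frac{1}{9}\right) \frac{4}{7} = - \frac{4}{63} \approx -0.063492$)
$t{\left(F \right)} = F^{2}$
$\frac{-1899 - 144489}{w + t{\left(-23 \right)}} = \frac{-1899 - 144489}{- \frac{4}{63} + \left(-23\right)^{2}} = - \frac{146388}{- \frac{4}{63} + 529} = - \frac{146388}{\frac{33323}{63}} = \left(-146388\right) \frac{63}{33323} = - \frac{9222444}{33323}$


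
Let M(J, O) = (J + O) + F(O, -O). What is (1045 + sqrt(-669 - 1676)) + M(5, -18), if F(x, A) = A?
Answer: 1050 + I*sqrt(2345) ≈ 1050.0 + 48.425*I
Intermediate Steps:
M(J, O) = J (M(J, O) = (J + O) - O = J)
(1045 + sqrt(-669 - 1676)) + M(5, -18) = (1045 + sqrt(-669 - 1676)) + 5 = (1045 + sqrt(-2345)) + 5 = (1045 + I*sqrt(2345)) + 5 = 1050 + I*sqrt(2345)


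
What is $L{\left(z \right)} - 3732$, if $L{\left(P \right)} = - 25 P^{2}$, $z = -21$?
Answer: $-14757$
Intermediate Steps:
$L{\left(z \right)} - 3732 = - 25 \left(-21\right)^{2} - 3732 = \left(-25\right) 441 - 3732 = -11025 - 3732 = -14757$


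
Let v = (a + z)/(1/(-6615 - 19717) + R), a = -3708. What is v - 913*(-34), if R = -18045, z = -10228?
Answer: 14750312893274/475160941 ≈ 31043.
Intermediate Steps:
v = 366962752/475160941 (v = (-3708 - 10228)/(1/(-6615 - 19717) - 18045) = -13936/(1/(-26332) - 18045) = -13936/(-1/26332 - 18045) = -13936/(-475160941/26332) = -13936*(-26332/475160941) = 366962752/475160941 ≈ 0.77229)
v - 913*(-34) = 366962752/475160941 - 913*(-34) = 366962752/475160941 + 31042 = 14750312893274/475160941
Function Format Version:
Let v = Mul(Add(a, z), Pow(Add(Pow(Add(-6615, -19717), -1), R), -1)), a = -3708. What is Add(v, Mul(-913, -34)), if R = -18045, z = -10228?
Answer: Rational(14750312893274, 475160941) ≈ 31043.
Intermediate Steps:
v = Rational(366962752, 475160941) (v = Mul(Add(-3708, -10228), Pow(Add(Pow(Add(-6615, -19717), -1), -18045), -1)) = Mul(-13936, Pow(Add(Pow(-26332, -1), -18045), -1)) = Mul(-13936, Pow(Add(Rational(-1, 26332), -18045), -1)) = Mul(-13936, Pow(Rational(-475160941, 26332), -1)) = Mul(-13936, Rational(-26332, 475160941)) = Rational(366962752, 475160941) ≈ 0.77229)
Add(v, Mul(-913, -34)) = Add(Rational(366962752, 475160941), Mul(-913, -34)) = Add(Rational(366962752, 475160941), 31042) = Rational(14750312893274, 475160941)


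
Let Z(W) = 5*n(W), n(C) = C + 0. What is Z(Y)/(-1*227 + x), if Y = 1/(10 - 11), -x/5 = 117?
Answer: 5/812 ≈ 0.0061576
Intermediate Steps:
x = -585 (x = -5*117 = -585)
Y = -1 (Y = 1/(-1) = -1)
n(C) = C
Z(W) = 5*W
Z(Y)/(-1*227 + x) = (5*(-1))/(-1*227 - 585) = -5/(-227 - 585) = -5/(-812) = -5*(-1/812) = 5/812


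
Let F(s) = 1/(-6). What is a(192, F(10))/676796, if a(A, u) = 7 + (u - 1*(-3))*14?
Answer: 35/507597 ≈ 6.8952e-5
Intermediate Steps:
F(s) = -1/6
a(A, u) = 49 + 14*u (a(A, u) = 7 + (u + 3)*14 = 7 + (3 + u)*14 = 7 + (42 + 14*u) = 49 + 14*u)
a(192, F(10))/676796 = (49 + 14*(-1/6))/676796 = (49 - 7/3)*(1/676796) = (140/3)*(1/676796) = 35/507597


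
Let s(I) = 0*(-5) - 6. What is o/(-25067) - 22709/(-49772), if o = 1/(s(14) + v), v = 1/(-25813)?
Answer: 88165613902773/193232418418396 ≈ 0.45627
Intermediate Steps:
s(I) = -6 (s(I) = 0 - 6 = -6)
v = -1/25813 ≈ -3.8740e-5
o = -25813/154879 (o = 1/(-6 - 1/25813) = 1/(-154879/25813) = -25813/154879 ≈ -0.16667)
o/(-25067) - 22709/(-49772) = -25813/154879/(-25067) - 22709/(-49772) = -25813/154879*(-1/25067) - 22709*(-1/49772) = 25813/3882351893 + 22709/49772 = 88165613902773/193232418418396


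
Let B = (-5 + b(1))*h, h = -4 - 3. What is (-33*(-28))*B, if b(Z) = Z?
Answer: 25872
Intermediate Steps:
h = -7
B = 28 (B = (-5 + 1)*(-7) = -4*(-7) = 28)
(-33*(-28))*B = -33*(-28)*28 = 924*28 = 25872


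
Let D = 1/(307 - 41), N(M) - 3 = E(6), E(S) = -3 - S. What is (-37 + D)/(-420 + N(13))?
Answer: 9841/113316 ≈ 0.086846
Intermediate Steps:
N(M) = -6 (N(M) = 3 + (-3 - 1*6) = 3 + (-3 - 6) = 3 - 9 = -6)
D = 1/266 ≈ 0.0037594
(-37 + D)/(-420 + N(13)) = (-37 + 1/266)/(-420 - 6) = -9841/266/(-426) = -9841/266*(-1/426) = 9841/113316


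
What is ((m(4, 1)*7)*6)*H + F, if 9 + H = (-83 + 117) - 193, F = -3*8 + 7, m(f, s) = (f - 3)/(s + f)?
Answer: -7141/5 ≈ -1428.2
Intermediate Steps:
m(f, s) = (-3 + f)/(f + s)
F = -17 (F = -24 + 7 = -17)
H = -168 (H = -9 + ((-83 + 117) - 193) = -9 + (34 - 193) = -9 - 159 = -168)
((m(4, 1)*7)*6)*H + F = ((((-3 + 4)/(4 + 1))*7)*6)*(-168) - 17 = (((1/5)*7)*6)*(-168) - 17 = ((((⅕)*1)*7)*6)*(-168) - 17 = (((⅕)*7)*6)*(-168) - 17 = ((7/5)*6)*(-168) - 17 = (42/5)*(-168) - 17 = -7056/5 - 17 = -7141/5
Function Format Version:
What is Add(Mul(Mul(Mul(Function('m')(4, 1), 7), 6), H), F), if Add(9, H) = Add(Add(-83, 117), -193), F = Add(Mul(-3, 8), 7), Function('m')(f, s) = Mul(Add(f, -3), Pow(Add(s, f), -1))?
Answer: Rational(-7141, 5) ≈ -1428.2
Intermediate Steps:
Function('m')(f, s) = Mul(Pow(Add(f, s), -1), Add(-3, f)) (Function('m')(f, s) = Mul(Add(-3, f), Pow(Add(f, s), -1)) = Mul(Pow(Add(f, s), -1), Add(-3, f)))
F = -17 (F = Add(-24, 7) = -17)
H = -168 (H = Add(-9, Add(Add(-83, 117), -193)) = Add(-9, Add(34, -193)) = Add(-9, -159) = -168)
Add(Mul(Mul(Mul(Function('m')(4, 1), 7), 6), H), F) = Add(Mul(Mul(Mul(Mul(Pow(Add(4, 1), -1), Add(-3, 4)), 7), 6), -168), -17) = Add(Mul(Mul(Mul(Mul(Pow(5, -1), 1), 7), 6), -168), -17) = Add(Mul(Mul(Mul(Mul(Rational(1, 5), 1), 7), 6), -168), -17) = Add(Mul(Mul(Mul(Rational(1, 5), 7), 6), -168), -17) = Add(Mul(Mul(Rational(7, 5), 6), -168), -17) = Add(Mul(Rational(42, 5), -168), -17) = Add(Rational(-7056, 5), -17) = Rational(-7141, 5)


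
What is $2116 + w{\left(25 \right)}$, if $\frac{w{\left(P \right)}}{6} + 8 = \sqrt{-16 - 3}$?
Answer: $2068 + 6 i \sqrt{19} \approx 2068.0 + 26.153 i$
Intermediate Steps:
$w{\left(P \right)} = -48 + 6 i \sqrt{19}$ ($w{\left(P \right)} = -48 + 6 \sqrt{-16 - 3} = -48 + 6 \sqrt{-19} = -48 + 6 i \sqrt{19}$)
$2116 + w{\left(25 \right)} = 2116 - \left(48 - 6 i \sqrt{19}\right) = 2068 + 6 i \sqrt{19}$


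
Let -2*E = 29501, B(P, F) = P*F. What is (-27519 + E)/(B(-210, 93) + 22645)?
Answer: -12077/890 ≈ -13.570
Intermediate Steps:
B(P, F) = F*P
E = -29501/2 (E = -½*29501 = -29501/2 ≈ -14751.)
(-27519 + E)/(B(-210, 93) + 22645) = (-27519 - 29501/2)/(93*(-210) + 22645) = -84539/(2*(-19530 + 22645)) = -84539/2/3115 = -84539/2*1/3115 = -12077/890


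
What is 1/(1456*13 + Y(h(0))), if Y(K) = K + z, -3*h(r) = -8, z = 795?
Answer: 3/59177 ≈ 5.0695e-5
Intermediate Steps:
h(r) = 8/3 (h(r) = -1/3*(-8) = 8/3)
Y(K) = 795 + K (Y(K) = K + 795 = 795 + K)
1/(1456*13 + Y(h(0))) = 1/(1456*13 + (795 + 8/3)) = 1/(18928 + 2393/3) = 1/(59177/3) = 3/59177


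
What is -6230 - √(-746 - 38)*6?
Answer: -6230 - 168*I ≈ -6230.0 - 168.0*I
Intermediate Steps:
-6230 - √(-746 - 38)*6 = -6230 - √(-784)*6 = -6230 - 28*I*6 = -6230 - 168*I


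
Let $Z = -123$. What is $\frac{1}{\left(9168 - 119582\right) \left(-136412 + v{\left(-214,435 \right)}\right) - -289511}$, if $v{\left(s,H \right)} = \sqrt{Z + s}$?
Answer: $\frac{15062084079}{226866380911316998693} + \frac{110414 i \sqrt{337}}{226866380911316998693} \approx 6.6392 \cdot 10^{-11} + 8.9345 \cdot 10^{-15} i$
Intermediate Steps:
$v{\left(s,H \right)} = \sqrt{-123 + s}$
$\frac{1}{\left(9168 - 119582\right) \left(-136412 + v{\left(-214,435 \right)}\right) - -289511} = \frac{1}{\left(9168 - 119582\right) \left(-136412 + \sqrt{-123 - 214}\right) - -289511} = \frac{1}{- 110414 \left(-136412 + \sqrt{-337}\right) + 289511} = \frac{1}{- 110414 \left(-136412 + i \sqrt{337}\right) + 289511} = \frac{1}{\left(15061794568 - 110414 i \sqrt{337}\right) + 289511} = \frac{1}{15062084079 - 110414 i \sqrt{337}}$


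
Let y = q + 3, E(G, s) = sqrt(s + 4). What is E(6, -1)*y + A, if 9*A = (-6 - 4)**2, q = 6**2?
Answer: 100/9 + 39*sqrt(3) ≈ 78.661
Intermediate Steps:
q = 36
E(G, s) = sqrt(4 + s)
A = 100/9 (A = (-6 - 4)**2/9 = (1/9)*(-10)**2 = (1/9)*100 = 100/9 ≈ 11.111)
y = 39 (y = 36 + 3 = 39)
E(6, -1)*y + A = sqrt(4 - 1)*39 + 100/9 = sqrt(3)*39 + 100/9 = 39*sqrt(3) + 100/9 = 100/9 + 39*sqrt(3)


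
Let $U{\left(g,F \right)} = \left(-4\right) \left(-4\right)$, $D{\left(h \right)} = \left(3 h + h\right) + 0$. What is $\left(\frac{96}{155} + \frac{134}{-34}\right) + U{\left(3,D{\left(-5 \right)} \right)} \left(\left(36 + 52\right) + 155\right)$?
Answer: $\frac{10236127}{2635} \approx 3884.7$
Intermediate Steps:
$D{\left(h \right)} = 4 h$ ($D{\left(h \right)} = 4 h + 0 = 4 h$)
$U{\left(g,F \right)} = 16$
$\left(\frac{96}{155} + \frac{134}{-34}\right) + U{\left(3,D{\left(-5 \right)} \right)} \left(\left(36 + 52\right) + 155\right) = \left(\frac{96}{155} + \frac{134}{-34}\right) + 16 \left(\left(36 + 52\right) + 155\right) = \left(96 \cdot \frac{1}{155} + 134 \left(- \frac{1}{34}\right)\right) + 16 \left(88 + 155\right) = \left(\frac{96}{155} - \frac{67}{17}\right) + 16 \cdot 243 = - \frac{8753}{2635} + 3888 = \frac{10236127}{2635}$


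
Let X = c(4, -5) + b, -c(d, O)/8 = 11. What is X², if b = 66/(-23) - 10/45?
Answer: 355548736/42849 ≈ 8297.7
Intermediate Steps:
c(d, O) = -88 (c(d, O) = -8*11 = -88)
b = -640/207 (b = 66*(-1/23) - 10*1/45 = -66/23 - 2/9 = -640/207 ≈ -3.0918)
X = -18856/207 (X = -88 - 640/207 = -18856/207 ≈ -91.092)
X² = (-18856/207)² = 355548736/42849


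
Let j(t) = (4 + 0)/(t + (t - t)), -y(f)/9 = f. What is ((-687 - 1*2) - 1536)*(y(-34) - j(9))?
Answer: -6118750/9 ≈ -6.7986e+5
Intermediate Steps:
y(f) = -9*f
j(t) = 4/t (j(t) = 4/(t + 0) = 4/t)
((-687 - 1*2) - 1536)*(y(-34) - j(9)) = ((-687 - 1*2) - 1536)*(-9*(-34) - 4/9) = ((-687 - 2) - 1536)*(306 - 4/9) = (-689 - 1536)*(306 - 1*4/9) = -2225*(306 - 4/9) = -2225*2750/9 = -6118750/9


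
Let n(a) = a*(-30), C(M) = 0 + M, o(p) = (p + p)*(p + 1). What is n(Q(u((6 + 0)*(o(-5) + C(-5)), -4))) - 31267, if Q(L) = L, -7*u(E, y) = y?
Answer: -218989/7 ≈ -31284.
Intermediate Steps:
o(p) = 2*p*(1 + p) (o(p) = (2*p)*(1 + p) = 2*p*(1 + p))
C(M) = M
u(E, y) = -y/7
n(a) = -30*a
n(Q(u((6 + 0)*(o(-5) + C(-5)), -4))) - 31267 = -(-30)*(-4)/7 - 31267 = -30*4/7 - 31267 = -120/7 - 31267 = -218989/7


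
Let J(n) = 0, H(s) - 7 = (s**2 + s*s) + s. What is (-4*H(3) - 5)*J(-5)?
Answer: 0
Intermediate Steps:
H(s) = 7 + s + 2*s**2 (H(s) = 7 + ((s**2 + s*s) + s) = 7 + ((s**2 + s**2) + s) = 7 + (2*s**2 + s) = 7 + (s + 2*s**2) = 7 + s + 2*s**2)
(-4*H(3) - 5)*J(-5) = (-4*(7 + 3 + 2*3**2) - 5)*0 = (-4*(7 + 3 + 2*9) - 5)*0 = (-4*(7 + 3 + 18) - 5)*0 = (-4*28 - 5)*0 = (-112 - 5)*0 = -117*0 = 0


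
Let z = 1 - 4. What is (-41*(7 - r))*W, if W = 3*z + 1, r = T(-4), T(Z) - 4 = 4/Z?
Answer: 1312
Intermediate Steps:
z = -3
T(Z) = 4 + 4/Z
r = 3 (r = 4 + 4/(-4) = 4 + 4*(-1/4) = 4 - 1 = 3)
W = -8 (W = 3*(-3) + 1 = -9 + 1 = -8)
(-41*(7 - r))*W = -41*(7 - 1*3)*(-8) = -41*(7 - 3)*(-8) = -41*4*(-8) = -164*(-8) = 1312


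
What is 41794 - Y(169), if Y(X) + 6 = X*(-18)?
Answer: 44842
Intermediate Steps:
Y(X) = -6 - 18*X (Y(X) = -6 + X*(-18) = -6 - 18*X)
41794 - Y(169) = 41794 - (-6 - 18*169) = 41794 - (-6 - 3042) = 41794 - 1*(-3048) = 41794 + 3048 = 44842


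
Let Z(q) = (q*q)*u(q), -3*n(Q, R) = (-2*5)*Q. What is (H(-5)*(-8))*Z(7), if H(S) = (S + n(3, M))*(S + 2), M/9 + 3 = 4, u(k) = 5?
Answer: 29400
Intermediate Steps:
M = 9 (M = -27 + 9*4 = -27 + 36 = 9)
n(Q, R) = 10*Q/3 (n(Q, R) = -(-2*5)*Q/3 = -(-10)*Q/3 = 10*Q/3)
Z(q) = 5*q**2 (Z(q) = (q*q)*5 = q**2*5 = 5*q**2)
H(S) = (2 + S)*(10 + S) (H(S) = (S + (10/3)*3)*(S + 2) = (S + 10)*(2 + S) = (10 + S)*(2 + S) = (2 + S)*(10 + S))
(H(-5)*(-8))*Z(7) = ((20 + (-5)**2 + 12*(-5))*(-8))*(5*7**2) = ((20 + 25 - 60)*(-8))*(5*49) = -15*(-8)*245 = 120*245 = 29400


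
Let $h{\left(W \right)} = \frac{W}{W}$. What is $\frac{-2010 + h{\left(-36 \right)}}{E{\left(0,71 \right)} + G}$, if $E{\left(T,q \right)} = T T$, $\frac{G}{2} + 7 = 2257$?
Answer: $- \frac{2009}{4500} \approx -0.44644$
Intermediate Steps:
$G = 4500$ ($G = -14 + 2 \cdot 2257 = -14 + 4514 = 4500$)
$E{\left(T,q \right)} = T^{2}$
$h{\left(W \right)} = 1$
$\frac{-2010 + h{\left(-36 \right)}}{E{\left(0,71 \right)} + G} = \frac{-2010 + 1}{0^{2} + 4500} = - \frac{2009}{0 + 4500} = - \frac{2009}{4500}$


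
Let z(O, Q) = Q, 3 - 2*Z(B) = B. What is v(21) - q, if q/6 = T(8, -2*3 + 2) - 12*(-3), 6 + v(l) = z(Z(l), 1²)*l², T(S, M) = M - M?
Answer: 219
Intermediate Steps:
Z(B) = 3/2 - B/2
T(S, M) = 0
v(l) = -6 + l² (v(l) = -6 + 1²*l² = -6 + 1*l² = -6 + l²)
q = 216 (q = 6*(0 - 12*(-3)) = 6*(0 - 1*(-36)) = 6*(0 + 36) = 6*36 = 216)
v(21) - q = (-6 + 21²) - 1*216 = (-6 + 441) - 216 = 435 - 216 = 219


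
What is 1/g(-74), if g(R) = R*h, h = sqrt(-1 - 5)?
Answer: I*sqrt(6)/444 ≈ 0.0055169*I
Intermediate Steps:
h = I*sqrt(6) (h = sqrt(-6) = I*sqrt(6) ≈ 2.4495*I)
g(R) = I*R*sqrt(6) (g(R) = R*(I*sqrt(6)) = I*R*sqrt(6))
1/g(-74) = 1/(I*(-74)*sqrt(6)) = 1/(-74*I*sqrt(6)) = I*sqrt(6)/444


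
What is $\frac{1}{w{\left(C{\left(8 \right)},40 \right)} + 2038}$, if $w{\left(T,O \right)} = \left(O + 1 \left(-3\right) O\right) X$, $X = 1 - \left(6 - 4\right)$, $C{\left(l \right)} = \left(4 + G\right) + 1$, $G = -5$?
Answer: $\frac{1}{2118} \approx 0.00047214$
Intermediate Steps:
$C{\left(l \right)} = 0$ ($C{\left(l \right)} = \left(4 - 5\right) + 1 = -1 + 1 = 0$)
$X = -1$ ($X = 1 - 2 = -1$)
$w{\left(T,O \right)} = 2 O$ ($w{\left(T,O \right)} = \left(O + 1 \left(-3\right) O\right) \left(-1\right) = \left(O - 3 O\right) \left(-1\right) = - 2 O \left(-1\right) = 2 O$)
$\frac{1}{w{\left(C{\left(8 \right)},40 \right)} + 2038} = \frac{1}{2 \cdot 40 + 2038} = \frac{1}{80 + 2038} = \frac{1}{2118}$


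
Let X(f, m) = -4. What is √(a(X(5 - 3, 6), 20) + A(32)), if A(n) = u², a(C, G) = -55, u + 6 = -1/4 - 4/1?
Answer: 3*√89/4 ≈ 7.0755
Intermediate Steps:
u = -41/4 (u = -6 + (-1/4 - 4/1) = -6 + (-1*¼ - 4*1) = -6 + (-¼ - 4) = -6 - 17/4 = -41/4 ≈ -10.250)
A(n) = 1681/16 (A(n) = (-41/4)² = 1681/16)
√(a(X(5 - 3, 6), 20) + A(32)) = √(-55 + 1681/16) = √(801/16) = 3*√89/4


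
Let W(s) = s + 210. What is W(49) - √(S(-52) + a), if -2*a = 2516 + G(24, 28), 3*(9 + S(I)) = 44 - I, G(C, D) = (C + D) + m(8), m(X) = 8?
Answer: 259 - I*√1265 ≈ 259.0 - 35.567*I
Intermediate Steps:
G(C, D) = 8 + C + D (G(C, D) = (C + D) + 8 = 8 + C + D)
S(I) = 17/3 - I/3 (S(I) = -9 + (44 - I)/3 = -9 + (44/3 - I/3) = 17/3 - I/3)
W(s) = 210 + s
a = -1288 (a = -(2516 + (8 + 24 + 28))/2 = -(2516 + 60)/2 = -½*2576 = -1288)
W(49) - √(S(-52) + a) = (210 + 49) - √((17/3 - ⅓*(-52)) - 1288) = 259 - √((17/3 + 52/3) - 1288) = 259 - √(23 - 1288) = 259 - √(-1265) = 259 - I*√1265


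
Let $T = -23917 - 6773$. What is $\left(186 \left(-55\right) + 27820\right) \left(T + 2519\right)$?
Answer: $-495527890$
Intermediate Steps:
$T = -30690$ ($T = -23917 - 6773 = -30690$)
$\left(186 \left(-55\right) + 27820\right) \left(T + 2519\right) = \left(186 \left(-55\right) + 27820\right) \left(-30690 + 2519\right) = \left(-10230 + 27820\right) \left(-28171\right) = 17590 \left(-28171\right) = -495527890$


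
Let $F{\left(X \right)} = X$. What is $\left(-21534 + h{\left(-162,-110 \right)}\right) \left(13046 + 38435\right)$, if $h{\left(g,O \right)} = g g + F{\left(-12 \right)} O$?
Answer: $310430430$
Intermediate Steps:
$h{\left(g,O \right)} = g^{2} - 12 O$ ($h{\left(g,O \right)} = g g - 12 O = g^{2} - 12 O$)
$\left(-21534 + h{\left(-162,-110 \right)}\right) \left(13046 + 38435\right) = \left(-21534 - \left(-1320 - \left(-162\right)^{2}\right)\right) \left(13046 + 38435\right) = \left(-21534 + \left(26244 + 1320\right)\right) 51481 = \left(-21534 + 27564\right) 51481 = 6030 \cdot 51481 = 310430430$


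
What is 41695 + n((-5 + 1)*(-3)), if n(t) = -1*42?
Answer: 41653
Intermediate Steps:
n(t) = -42
41695 + n((-5 + 1)*(-3)) = 41695 - 42 = 41653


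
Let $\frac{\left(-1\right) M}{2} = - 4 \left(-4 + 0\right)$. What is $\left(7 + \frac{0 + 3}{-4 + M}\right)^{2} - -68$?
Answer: $\frac{16681}{144} \approx 115.84$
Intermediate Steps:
$M = -32$ ($M = - 2 \left(- 4 \left(-4 + 0\right)\right) = - 2 \left(\left(-4\right) \left(-4\right)\right) = \left(-2\right) 16 = -32$)
$\left(7 + \frac{0 + 3}{-4 + M}\right)^{2} - -68 = \left(7 + \frac{0 + 3}{-4 - 32}\right)^{2} - -68 = \left(7 + \frac{3}{-36}\right)^{2} + 68 = \left(7 + 3 \left(- \frac{1}{36}\right)\right)^{2} + 68 = \left(7 - \frac{1}{12}\right)^{2} + 68 = \left(\frac{83}{12}\right)^{2} + 68 = \frac{6889}{144} + 68 = \frac{16681}{144}$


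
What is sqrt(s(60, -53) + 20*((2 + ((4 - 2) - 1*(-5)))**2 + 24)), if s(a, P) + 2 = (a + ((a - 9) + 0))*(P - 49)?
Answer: 2*I*sqrt(2306) ≈ 96.042*I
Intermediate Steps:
s(a, P) = -2 + (-49 + P)*(-9 + 2*a) (s(a, P) = -2 + (a + ((a - 9) + 0))*(P - 49) = -2 + (a + ((-9 + a) + 0))*(-49 + P) = -2 + (a + (-9 + a))*(-49 + P) = -2 + (-9 + 2*a)*(-49 + P) = -2 + (-49 + P)*(-9 + 2*a))
sqrt(s(60, -53) + 20*((2 + ((4 - 2) - 1*(-5)))**2 + 24)) = sqrt((439 - 98*60 - 9*(-53) + 2*(-53)*60) + 20*((2 + ((4 - 2) - 1*(-5)))**2 + 24)) = sqrt((439 - 5880 + 477 - 6360) + 20*((2 + (2 + 5))**2 + 24)) = sqrt(-11324 + 20*((2 + 7)**2 + 24)) = sqrt(-11324 + 20*(9**2 + 24)) = sqrt(-11324 + 20*(81 + 24)) = sqrt(-11324 + 20*105) = sqrt(-11324 + 2100) = sqrt(-9224) = 2*I*sqrt(2306)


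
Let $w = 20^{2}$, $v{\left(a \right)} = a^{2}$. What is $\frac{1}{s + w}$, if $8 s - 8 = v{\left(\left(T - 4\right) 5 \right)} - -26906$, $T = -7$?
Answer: $\frac{8}{33139} \approx 0.00024141$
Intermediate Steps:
$s = \frac{29939}{8}$ ($s = 1 + \frac{\left(\left(-7 - 4\right) 5\right)^{2} - -26906}{8} = 1 + \frac{\left(\left(-11\right) 5\right)^{2} + 26906}{8} = 1 + \frac{\left(-55\right)^{2} + 26906}{8} = 1 + \frac{3025 + 26906}{8} = 1 + \frac{1}{8} \cdot 29931 = 1 + \frac{29931}{8} = \frac{29939}{8} \approx 3742.4$)
$w = 400$
$\frac{1}{s + w} = \frac{1}{\frac{29939}{8} + 400} = \frac{1}{\frac{33139}{8}} = \frac{8}{33139}$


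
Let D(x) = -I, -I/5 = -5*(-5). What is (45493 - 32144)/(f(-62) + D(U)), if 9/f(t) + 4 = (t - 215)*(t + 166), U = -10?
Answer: 128203796/1200497 ≈ 106.79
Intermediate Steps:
I = -125 (I = -(-25)*(-5) = -5*25 = -125)
D(x) = 125 (D(x) = -1*(-125) = 125)
f(t) = 9/(-4 + (-215 + t)*(166 + t)) (f(t) = 9/(-4 + (t - 215)*(t + 166)) = 9/(-4 + (-215 + t)*(166 + t)))
(45493 - 32144)/(f(-62) + D(U)) = (45493 - 32144)/(9/(-35694 + (-62)**2 - 49*(-62)) + 125) = 13349/(9/(-35694 + 3844 + 3038) + 125) = 13349/(9/(-28812) + 125) = 13349/(9*(-1/28812) + 125) = 13349/(-3/9604 + 125) = 13349/(1200497/9604) = 13349*(9604/1200497) = 128203796/1200497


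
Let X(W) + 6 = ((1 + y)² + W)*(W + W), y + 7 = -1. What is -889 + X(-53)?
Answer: -471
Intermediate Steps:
y = -8 (y = -7 - 1 = -8)
X(W) = -6 + 2*W*(49 + W) (X(W) = -6 + ((1 - 8)² + W)*(W + W) = -6 + ((-7)² + W)*(2*W) = -6 + (49 + W)*(2*W) = -6 + 2*W*(49 + W))
-889 + X(-53) = -889 + (-6 + 2*(-53)² + 98*(-53)) = -889 + (-6 + 2*2809 - 5194) = -889 + (-6 + 5618 - 5194) = -889 + 418 = -471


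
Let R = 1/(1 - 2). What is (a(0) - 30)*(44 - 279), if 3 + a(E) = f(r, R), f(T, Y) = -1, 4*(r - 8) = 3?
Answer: 7990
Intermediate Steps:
r = 35/4 (r = 8 + (1/4)*3 = 8 + 3/4 = 35/4 ≈ 8.7500)
R = -1 (R = 1/(-1) = -1)
a(E) = -4 (a(E) = -3 - 1 = -4)
(a(0) - 30)*(44 - 279) = (-4 - 30)*(44 - 279) = -34*(-235) = 7990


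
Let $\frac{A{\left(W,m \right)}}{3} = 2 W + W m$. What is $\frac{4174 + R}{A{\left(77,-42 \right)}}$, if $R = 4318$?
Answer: $- \frac{193}{210} \approx -0.91905$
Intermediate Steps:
$A{\left(W,m \right)} = 6 W + 3 W m$ ($A{\left(W,m \right)} = 3 \left(2 W + W m\right) = 6 W + 3 W m$)
$\frac{4174 + R}{A{\left(77,-42 \right)}} = \frac{4174 + 4318}{3 \cdot 77 \left(2 - 42\right)} = \frac{8492}{3 \cdot 77 \left(-40\right)} = \frac{8492}{-9240} = 8492 \left(- \frac{1}{9240}\right) = - \frac{193}{210}$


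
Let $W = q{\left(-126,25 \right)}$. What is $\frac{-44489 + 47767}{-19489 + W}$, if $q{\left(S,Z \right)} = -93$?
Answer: $- \frac{1639}{9791} \approx -0.1674$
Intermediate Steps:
$W = -93$
$\frac{-44489 + 47767}{-19489 + W} = \frac{-44489 + 47767}{-19489 - 93} = \frac{3278}{-19582} = 3278 \left(- \frac{1}{19582}\right) = - \frac{1639}{9791}$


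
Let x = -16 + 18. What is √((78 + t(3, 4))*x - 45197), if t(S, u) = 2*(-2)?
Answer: I*√45049 ≈ 212.25*I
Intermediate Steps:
x = 2
t(S, u) = -4
√((78 + t(3, 4))*x - 45197) = √((78 - 4)*2 - 45197) = √(74*2 - 45197) = √(148 - 45197) = √(-45049) = I*√45049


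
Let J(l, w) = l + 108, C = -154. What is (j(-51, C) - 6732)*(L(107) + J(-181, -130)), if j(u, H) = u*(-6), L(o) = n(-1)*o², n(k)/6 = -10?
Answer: 4414745538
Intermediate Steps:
n(k) = -60 (n(k) = 6*(-10) = -60)
L(o) = -60*o²
J(l, w) = 108 + l
j(u, H) = -6*u
(j(-51, C) - 6732)*(L(107) + J(-181, -130)) = (-6*(-51) - 6732)*(-60*107² + (108 - 181)) = (306 - 6732)*(-60*11449 - 73) = -6426*(-686940 - 73) = -6426*(-687013) = 4414745538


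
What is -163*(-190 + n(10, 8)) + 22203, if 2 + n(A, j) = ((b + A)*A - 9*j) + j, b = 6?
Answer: 37851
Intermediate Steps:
n(A, j) = -2 - 8*j + A*(6 + A) (n(A, j) = -2 + (((6 + A)*A - 9*j) + j) = -2 + ((A*(6 + A) - 9*j) + j) = -2 + ((-9*j + A*(6 + A)) + j) = -2 + (-8*j + A*(6 + A)) = -2 - 8*j + A*(6 + A))
-163*(-190 + n(10, 8)) + 22203 = -163*(-190 + (-2 + 10² - 8*8 + 6*10)) + 22203 = -163*(-190 + (-2 + 100 - 64 + 60)) + 22203 = -163*(-190 + 94) + 22203 = -163*(-96) + 22203 = 15648 + 22203 = 37851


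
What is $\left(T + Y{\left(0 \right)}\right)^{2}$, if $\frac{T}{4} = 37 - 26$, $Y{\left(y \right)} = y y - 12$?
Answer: $1024$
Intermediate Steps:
$Y{\left(y \right)} = -12 + y^{2}$ ($Y{\left(y \right)} = y^{2} - 12 = -12 + y^{2}$)
$T = 44$ ($T = 4 \left(37 - 26\right) = 4 \cdot 11 = 44$)
$\left(T + Y{\left(0 \right)}\right)^{2} = \left(44 - \left(12 - 0^{2}\right)\right)^{2} = \left(44 + \left(-12 + 0\right)\right)^{2} = \left(44 - 12\right)^{2} = 32^{2} = 1024$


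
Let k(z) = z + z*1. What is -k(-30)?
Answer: 60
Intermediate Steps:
k(z) = 2*z (k(z) = z + z = 2*z)
-k(-30) = -2*(-30) = -1*(-60) = 60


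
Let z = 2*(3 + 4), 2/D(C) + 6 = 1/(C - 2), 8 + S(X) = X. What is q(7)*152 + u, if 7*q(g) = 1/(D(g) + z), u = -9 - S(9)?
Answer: -5828/693 ≈ -8.4098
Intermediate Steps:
S(X) = -8 + X
D(C) = 2/(-6 + 1/(-2 + C)) (D(C) = 2/(-6 + 1/(C - 2)) = 2/(-6 + 1/(-2 + C)))
z = 14 (z = 2*7 = 14)
u = -10 (u = -9 - (-8 + 9) = -9 - 1*1 = -9 - 1 = -10)
q(g) = 1/(7*(14 + 2*(2 - g)/(-13 + 6*g))) (q(g) = 1/(7*(2*(2 - g)/(-13 + 6*g) + 14)) = 1/(7*(14 + 2*(2 - g)/(-13 + 6*g))))
q(7)*152 + u = ((13 - 6*7)/(14*(89 - 41*7)))*152 - 10 = ((13 - 42)/(14*(89 - 287)))*152 - 10 = ((1/14)*(-29)/(-198))*152 - 10 = ((1/14)*(-1/198)*(-29))*152 - 10 = (29/2772)*152 - 10 = 1102/693 - 10 = -5828/693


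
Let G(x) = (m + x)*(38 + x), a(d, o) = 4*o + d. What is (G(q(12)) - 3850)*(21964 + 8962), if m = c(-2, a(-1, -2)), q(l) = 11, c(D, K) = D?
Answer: -105426734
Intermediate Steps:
a(d, o) = d + 4*o
m = -2
G(x) = (-2 + x)*(38 + x)
(G(q(12)) - 3850)*(21964 + 8962) = ((-76 + 11**2 + 36*11) - 3850)*(21964 + 8962) = ((-76 + 121 + 396) - 3850)*30926 = (441 - 3850)*30926 = -3409*30926 = -105426734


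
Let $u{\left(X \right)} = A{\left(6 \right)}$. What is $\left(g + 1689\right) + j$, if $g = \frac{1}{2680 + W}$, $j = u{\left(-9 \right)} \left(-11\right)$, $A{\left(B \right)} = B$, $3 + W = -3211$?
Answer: $\frac{866681}{534} \approx 1623.0$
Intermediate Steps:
$W = -3214$ ($W = -3 - 3211 = -3214$)
$u{\left(X \right)} = 6$
$j = -66$ ($j = 6 \left(-11\right) = -66$)
$g = - \frac{1}{534}$ ($g = \frac{1}{2680 - 3214} = \frac{1}{-534} = - \frac{1}{534} \approx -0.0018727$)
$\left(g + 1689\right) + j = \left(- \frac{1}{534} + 1689\right) - 66 = \frac{901925}{534} - 66 = \frac{866681}{534}$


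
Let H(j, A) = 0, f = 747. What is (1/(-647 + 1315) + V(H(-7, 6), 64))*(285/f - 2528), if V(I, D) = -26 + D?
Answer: -15976735145/166332 ≈ -96053.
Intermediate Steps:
(1/(-647 + 1315) + V(H(-7, 6), 64))*(285/f - 2528) = (1/(-647 + 1315) + (-26 + 64))*(285/747 - 2528) = (1/668 + 38)*(285*(1/747) - 2528) = (1/668 + 38)*(95/249 - 2528) = (25385/668)*(-629377/249) = -15976735145/166332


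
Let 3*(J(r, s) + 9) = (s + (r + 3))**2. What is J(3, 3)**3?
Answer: 5832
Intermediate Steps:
J(r, s) = -9 + (3 + r + s)**2/3 (J(r, s) = -9 + (s + (r + 3))**2/3 = -9 + (s + (3 + r))**2/3 = -9 + (3 + r + s)**2/3)
J(3, 3)**3 = (-9 + (3 + 3 + 3)**2/3)**3 = (-9 + (1/3)*9**2)**3 = (-9 + (1/3)*81)**3 = (-9 + 27)**3 = 18**3 = 5832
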